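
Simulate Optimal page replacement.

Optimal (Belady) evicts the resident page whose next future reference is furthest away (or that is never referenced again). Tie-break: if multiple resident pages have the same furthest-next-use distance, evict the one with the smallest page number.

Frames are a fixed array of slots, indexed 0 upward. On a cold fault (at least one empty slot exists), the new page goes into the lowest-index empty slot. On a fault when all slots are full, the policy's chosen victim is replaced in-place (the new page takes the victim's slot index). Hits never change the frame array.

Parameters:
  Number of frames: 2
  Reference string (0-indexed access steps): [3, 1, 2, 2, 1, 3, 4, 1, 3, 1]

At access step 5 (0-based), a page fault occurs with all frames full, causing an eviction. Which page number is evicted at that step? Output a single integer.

Step 0: ref 3 -> FAULT, frames=[3,-]
Step 1: ref 1 -> FAULT, frames=[3,1]
Step 2: ref 2 -> FAULT, evict 3, frames=[2,1]
Step 3: ref 2 -> HIT, frames=[2,1]
Step 4: ref 1 -> HIT, frames=[2,1]
Step 5: ref 3 -> FAULT, evict 2, frames=[3,1]
At step 5: evicted page 2

Answer: 2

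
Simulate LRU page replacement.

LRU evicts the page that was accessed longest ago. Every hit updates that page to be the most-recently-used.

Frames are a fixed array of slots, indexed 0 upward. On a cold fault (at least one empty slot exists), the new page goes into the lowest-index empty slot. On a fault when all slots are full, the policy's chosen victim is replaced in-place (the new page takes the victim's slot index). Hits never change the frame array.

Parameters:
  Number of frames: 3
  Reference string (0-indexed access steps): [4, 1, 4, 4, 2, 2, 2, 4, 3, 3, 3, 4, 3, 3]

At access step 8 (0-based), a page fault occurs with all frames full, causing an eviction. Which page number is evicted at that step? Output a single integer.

Answer: 1

Derivation:
Step 0: ref 4 -> FAULT, frames=[4,-,-]
Step 1: ref 1 -> FAULT, frames=[4,1,-]
Step 2: ref 4 -> HIT, frames=[4,1,-]
Step 3: ref 4 -> HIT, frames=[4,1,-]
Step 4: ref 2 -> FAULT, frames=[4,1,2]
Step 5: ref 2 -> HIT, frames=[4,1,2]
Step 6: ref 2 -> HIT, frames=[4,1,2]
Step 7: ref 4 -> HIT, frames=[4,1,2]
Step 8: ref 3 -> FAULT, evict 1, frames=[4,3,2]
At step 8: evicted page 1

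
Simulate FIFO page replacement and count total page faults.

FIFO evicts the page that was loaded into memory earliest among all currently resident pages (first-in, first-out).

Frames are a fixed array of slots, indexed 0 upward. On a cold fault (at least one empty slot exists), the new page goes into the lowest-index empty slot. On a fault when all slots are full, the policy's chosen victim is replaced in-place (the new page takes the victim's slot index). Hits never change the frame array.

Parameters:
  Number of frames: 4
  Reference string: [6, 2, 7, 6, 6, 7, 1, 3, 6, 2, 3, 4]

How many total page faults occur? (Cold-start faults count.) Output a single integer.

Answer: 8

Derivation:
Step 0: ref 6 → FAULT, frames=[6,-,-,-]
Step 1: ref 2 → FAULT, frames=[6,2,-,-]
Step 2: ref 7 → FAULT, frames=[6,2,7,-]
Step 3: ref 6 → HIT, frames=[6,2,7,-]
Step 4: ref 6 → HIT, frames=[6,2,7,-]
Step 5: ref 7 → HIT, frames=[6,2,7,-]
Step 6: ref 1 → FAULT, frames=[6,2,7,1]
Step 7: ref 3 → FAULT (evict 6), frames=[3,2,7,1]
Step 8: ref 6 → FAULT (evict 2), frames=[3,6,7,1]
Step 9: ref 2 → FAULT (evict 7), frames=[3,6,2,1]
Step 10: ref 3 → HIT, frames=[3,6,2,1]
Step 11: ref 4 → FAULT (evict 1), frames=[3,6,2,4]
Total faults: 8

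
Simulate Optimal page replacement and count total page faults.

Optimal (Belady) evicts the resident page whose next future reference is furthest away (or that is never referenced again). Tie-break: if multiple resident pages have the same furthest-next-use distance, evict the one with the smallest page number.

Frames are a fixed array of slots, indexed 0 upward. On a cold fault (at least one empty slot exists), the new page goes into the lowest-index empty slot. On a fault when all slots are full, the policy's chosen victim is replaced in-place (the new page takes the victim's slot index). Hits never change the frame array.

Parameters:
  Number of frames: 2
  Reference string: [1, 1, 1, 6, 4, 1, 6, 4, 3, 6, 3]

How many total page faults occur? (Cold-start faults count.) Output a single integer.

Answer: 5

Derivation:
Step 0: ref 1 → FAULT, frames=[1,-]
Step 1: ref 1 → HIT, frames=[1,-]
Step 2: ref 1 → HIT, frames=[1,-]
Step 3: ref 6 → FAULT, frames=[1,6]
Step 4: ref 4 → FAULT (evict 6), frames=[1,4]
Step 5: ref 1 → HIT, frames=[1,4]
Step 6: ref 6 → FAULT (evict 1), frames=[6,4]
Step 7: ref 4 → HIT, frames=[6,4]
Step 8: ref 3 → FAULT (evict 4), frames=[6,3]
Step 9: ref 6 → HIT, frames=[6,3]
Step 10: ref 3 → HIT, frames=[6,3]
Total faults: 5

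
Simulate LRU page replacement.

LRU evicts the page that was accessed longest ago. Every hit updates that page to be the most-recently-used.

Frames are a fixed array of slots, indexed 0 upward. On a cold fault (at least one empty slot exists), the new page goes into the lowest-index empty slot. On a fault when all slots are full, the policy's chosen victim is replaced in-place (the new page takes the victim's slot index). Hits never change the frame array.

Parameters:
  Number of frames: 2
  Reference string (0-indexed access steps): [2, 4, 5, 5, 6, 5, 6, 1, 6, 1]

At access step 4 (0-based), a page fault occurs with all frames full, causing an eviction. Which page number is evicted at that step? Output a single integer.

Step 0: ref 2 -> FAULT, frames=[2,-]
Step 1: ref 4 -> FAULT, frames=[2,4]
Step 2: ref 5 -> FAULT, evict 2, frames=[5,4]
Step 3: ref 5 -> HIT, frames=[5,4]
Step 4: ref 6 -> FAULT, evict 4, frames=[5,6]
At step 4: evicted page 4

Answer: 4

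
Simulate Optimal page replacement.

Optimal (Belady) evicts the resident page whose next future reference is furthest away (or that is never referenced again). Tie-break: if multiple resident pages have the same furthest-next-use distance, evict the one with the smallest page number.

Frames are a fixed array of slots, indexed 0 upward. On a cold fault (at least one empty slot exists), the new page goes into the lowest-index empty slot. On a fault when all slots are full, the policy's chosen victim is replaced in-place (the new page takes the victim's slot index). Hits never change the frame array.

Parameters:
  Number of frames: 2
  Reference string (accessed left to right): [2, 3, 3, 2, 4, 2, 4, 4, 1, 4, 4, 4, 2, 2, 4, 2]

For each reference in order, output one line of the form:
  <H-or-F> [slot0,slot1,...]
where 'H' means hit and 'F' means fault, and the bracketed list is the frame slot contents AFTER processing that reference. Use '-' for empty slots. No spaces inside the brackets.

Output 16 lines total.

F [2,-]
F [2,3]
H [2,3]
H [2,3]
F [2,4]
H [2,4]
H [2,4]
H [2,4]
F [1,4]
H [1,4]
H [1,4]
H [1,4]
F [2,4]
H [2,4]
H [2,4]
H [2,4]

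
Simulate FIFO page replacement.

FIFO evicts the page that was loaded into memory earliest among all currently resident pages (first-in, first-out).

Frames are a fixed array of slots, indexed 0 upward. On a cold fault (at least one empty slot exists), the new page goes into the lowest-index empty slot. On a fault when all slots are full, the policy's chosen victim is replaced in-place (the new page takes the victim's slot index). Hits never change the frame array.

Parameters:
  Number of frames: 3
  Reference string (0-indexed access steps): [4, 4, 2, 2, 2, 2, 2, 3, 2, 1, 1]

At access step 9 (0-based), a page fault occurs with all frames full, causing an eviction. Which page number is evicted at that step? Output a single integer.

Step 0: ref 4 -> FAULT, frames=[4,-,-]
Step 1: ref 4 -> HIT, frames=[4,-,-]
Step 2: ref 2 -> FAULT, frames=[4,2,-]
Step 3: ref 2 -> HIT, frames=[4,2,-]
Step 4: ref 2 -> HIT, frames=[4,2,-]
Step 5: ref 2 -> HIT, frames=[4,2,-]
Step 6: ref 2 -> HIT, frames=[4,2,-]
Step 7: ref 3 -> FAULT, frames=[4,2,3]
Step 8: ref 2 -> HIT, frames=[4,2,3]
Step 9: ref 1 -> FAULT, evict 4, frames=[1,2,3]
At step 9: evicted page 4

Answer: 4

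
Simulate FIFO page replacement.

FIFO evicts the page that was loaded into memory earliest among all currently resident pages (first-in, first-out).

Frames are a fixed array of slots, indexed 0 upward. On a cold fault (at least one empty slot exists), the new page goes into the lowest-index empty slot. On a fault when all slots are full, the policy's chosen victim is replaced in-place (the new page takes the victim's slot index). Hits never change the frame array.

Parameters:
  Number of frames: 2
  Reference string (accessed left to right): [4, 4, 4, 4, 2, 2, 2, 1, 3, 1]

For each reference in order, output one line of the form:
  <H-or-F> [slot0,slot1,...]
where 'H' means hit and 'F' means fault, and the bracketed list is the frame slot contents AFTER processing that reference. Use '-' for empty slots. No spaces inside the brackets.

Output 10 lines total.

F [4,-]
H [4,-]
H [4,-]
H [4,-]
F [4,2]
H [4,2]
H [4,2]
F [1,2]
F [1,3]
H [1,3]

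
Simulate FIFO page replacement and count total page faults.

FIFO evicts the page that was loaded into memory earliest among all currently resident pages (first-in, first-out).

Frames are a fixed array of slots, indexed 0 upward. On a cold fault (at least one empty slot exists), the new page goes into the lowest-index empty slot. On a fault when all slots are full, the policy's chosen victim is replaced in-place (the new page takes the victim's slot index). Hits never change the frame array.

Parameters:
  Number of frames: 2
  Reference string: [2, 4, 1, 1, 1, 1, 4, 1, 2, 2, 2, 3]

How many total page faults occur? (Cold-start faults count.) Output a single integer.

Answer: 5

Derivation:
Step 0: ref 2 → FAULT, frames=[2,-]
Step 1: ref 4 → FAULT, frames=[2,4]
Step 2: ref 1 → FAULT (evict 2), frames=[1,4]
Step 3: ref 1 → HIT, frames=[1,4]
Step 4: ref 1 → HIT, frames=[1,4]
Step 5: ref 1 → HIT, frames=[1,4]
Step 6: ref 4 → HIT, frames=[1,4]
Step 7: ref 1 → HIT, frames=[1,4]
Step 8: ref 2 → FAULT (evict 4), frames=[1,2]
Step 9: ref 2 → HIT, frames=[1,2]
Step 10: ref 2 → HIT, frames=[1,2]
Step 11: ref 3 → FAULT (evict 1), frames=[3,2]
Total faults: 5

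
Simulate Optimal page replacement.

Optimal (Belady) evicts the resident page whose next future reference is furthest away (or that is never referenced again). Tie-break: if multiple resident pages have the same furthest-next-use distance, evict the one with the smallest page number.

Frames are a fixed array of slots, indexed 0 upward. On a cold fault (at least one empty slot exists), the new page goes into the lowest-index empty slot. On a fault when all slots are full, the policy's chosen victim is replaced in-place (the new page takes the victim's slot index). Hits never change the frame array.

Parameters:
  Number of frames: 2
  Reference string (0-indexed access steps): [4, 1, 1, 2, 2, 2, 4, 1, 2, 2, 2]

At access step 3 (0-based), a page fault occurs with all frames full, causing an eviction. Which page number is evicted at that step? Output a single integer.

Answer: 1

Derivation:
Step 0: ref 4 -> FAULT, frames=[4,-]
Step 1: ref 1 -> FAULT, frames=[4,1]
Step 2: ref 1 -> HIT, frames=[4,1]
Step 3: ref 2 -> FAULT, evict 1, frames=[4,2]
At step 3: evicted page 1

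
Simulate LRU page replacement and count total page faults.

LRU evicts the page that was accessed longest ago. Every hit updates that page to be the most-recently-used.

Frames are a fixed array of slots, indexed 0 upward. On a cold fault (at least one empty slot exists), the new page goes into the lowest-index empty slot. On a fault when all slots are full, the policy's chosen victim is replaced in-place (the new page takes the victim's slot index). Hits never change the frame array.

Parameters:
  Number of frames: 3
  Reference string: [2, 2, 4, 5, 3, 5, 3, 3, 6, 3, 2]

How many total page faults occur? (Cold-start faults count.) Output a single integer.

Answer: 6

Derivation:
Step 0: ref 2 → FAULT, frames=[2,-,-]
Step 1: ref 2 → HIT, frames=[2,-,-]
Step 2: ref 4 → FAULT, frames=[2,4,-]
Step 3: ref 5 → FAULT, frames=[2,4,5]
Step 4: ref 3 → FAULT (evict 2), frames=[3,4,5]
Step 5: ref 5 → HIT, frames=[3,4,5]
Step 6: ref 3 → HIT, frames=[3,4,5]
Step 7: ref 3 → HIT, frames=[3,4,5]
Step 8: ref 6 → FAULT (evict 4), frames=[3,6,5]
Step 9: ref 3 → HIT, frames=[3,6,5]
Step 10: ref 2 → FAULT (evict 5), frames=[3,6,2]
Total faults: 6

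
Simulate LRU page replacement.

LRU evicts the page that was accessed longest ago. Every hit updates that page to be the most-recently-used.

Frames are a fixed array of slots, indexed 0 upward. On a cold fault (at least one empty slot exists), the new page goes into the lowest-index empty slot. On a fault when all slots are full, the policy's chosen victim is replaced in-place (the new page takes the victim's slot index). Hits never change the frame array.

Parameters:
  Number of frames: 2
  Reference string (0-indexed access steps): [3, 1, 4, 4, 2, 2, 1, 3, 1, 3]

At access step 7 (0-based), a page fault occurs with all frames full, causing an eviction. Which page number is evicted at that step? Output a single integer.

Answer: 2

Derivation:
Step 0: ref 3 -> FAULT, frames=[3,-]
Step 1: ref 1 -> FAULT, frames=[3,1]
Step 2: ref 4 -> FAULT, evict 3, frames=[4,1]
Step 3: ref 4 -> HIT, frames=[4,1]
Step 4: ref 2 -> FAULT, evict 1, frames=[4,2]
Step 5: ref 2 -> HIT, frames=[4,2]
Step 6: ref 1 -> FAULT, evict 4, frames=[1,2]
Step 7: ref 3 -> FAULT, evict 2, frames=[1,3]
At step 7: evicted page 2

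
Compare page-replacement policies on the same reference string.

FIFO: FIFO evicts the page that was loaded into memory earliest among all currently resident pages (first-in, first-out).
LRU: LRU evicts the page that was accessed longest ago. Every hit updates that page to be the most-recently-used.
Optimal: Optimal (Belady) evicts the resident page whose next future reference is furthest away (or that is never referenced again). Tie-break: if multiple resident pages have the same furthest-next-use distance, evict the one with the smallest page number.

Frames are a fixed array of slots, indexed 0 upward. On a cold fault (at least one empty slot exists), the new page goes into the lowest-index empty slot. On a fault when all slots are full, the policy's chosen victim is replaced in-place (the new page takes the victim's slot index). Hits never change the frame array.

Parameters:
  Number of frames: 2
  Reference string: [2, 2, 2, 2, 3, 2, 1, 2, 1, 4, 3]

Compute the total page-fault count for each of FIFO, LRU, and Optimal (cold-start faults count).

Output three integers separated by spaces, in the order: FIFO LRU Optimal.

Answer: 6 5 5

Derivation:
--- FIFO ---
  step 0: ref 2 -> FAULT, frames=[2,-] (faults so far: 1)
  step 1: ref 2 -> HIT, frames=[2,-] (faults so far: 1)
  step 2: ref 2 -> HIT, frames=[2,-] (faults so far: 1)
  step 3: ref 2 -> HIT, frames=[2,-] (faults so far: 1)
  step 4: ref 3 -> FAULT, frames=[2,3] (faults so far: 2)
  step 5: ref 2 -> HIT, frames=[2,3] (faults so far: 2)
  step 6: ref 1 -> FAULT, evict 2, frames=[1,3] (faults so far: 3)
  step 7: ref 2 -> FAULT, evict 3, frames=[1,2] (faults so far: 4)
  step 8: ref 1 -> HIT, frames=[1,2] (faults so far: 4)
  step 9: ref 4 -> FAULT, evict 1, frames=[4,2] (faults so far: 5)
  step 10: ref 3 -> FAULT, evict 2, frames=[4,3] (faults so far: 6)
  FIFO total faults: 6
--- LRU ---
  step 0: ref 2 -> FAULT, frames=[2,-] (faults so far: 1)
  step 1: ref 2 -> HIT, frames=[2,-] (faults so far: 1)
  step 2: ref 2 -> HIT, frames=[2,-] (faults so far: 1)
  step 3: ref 2 -> HIT, frames=[2,-] (faults so far: 1)
  step 4: ref 3 -> FAULT, frames=[2,3] (faults so far: 2)
  step 5: ref 2 -> HIT, frames=[2,3] (faults so far: 2)
  step 6: ref 1 -> FAULT, evict 3, frames=[2,1] (faults so far: 3)
  step 7: ref 2 -> HIT, frames=[2,1] (faults so far: 3)
  step 8: ref 1 -> HIT, frames=[2,1] (faults so far: 3)
  step 9: ref 4 -> FAULT, evict 2, frames=[4,1] (faults so far: 4)
  step 10: ref 3 -> FAULT, evict 1, frames=[4,3] (faults so far: 5)
  LRU total faults: 5
--- Optimal ---
  step 0: ref 2 -> FAULT, frames=[2,-] (faults so far: 1)
  step 1: ref 2 -> HIT, frames=[2,-] (faults so far: 1)
  step 2: ref 2 -> HIT, frames=[2,-] (faults so far: 1)
  step 3: ref 2 -> HIT, frames=[2,-] (faults so far: 1)
  step 4: ref 3 -> FAULT, frames=[2,3] (faults so far: 2)
  step 5: ref 2 -> HIT, frames=[2,3] (faults so far: 2)
  step 6: ref 1 -> FAULT, evict 3, frames=[2,1] (faults so far: 3)
  step 7: ref 2 -> HIT, frames=[2,1] (faults so far: 3)
  step 8: ref 1 -> HIT, frames=[2,1] (faults so far: 3)
  step 9: ref 4 -> FAULT, evict 1, frames=[2,4] (faults so far: 4)
  step 10: ref 3 -> FAULT, evict 2, frames=[3,4] (faults so far: 5)
  Optimal total faults: 5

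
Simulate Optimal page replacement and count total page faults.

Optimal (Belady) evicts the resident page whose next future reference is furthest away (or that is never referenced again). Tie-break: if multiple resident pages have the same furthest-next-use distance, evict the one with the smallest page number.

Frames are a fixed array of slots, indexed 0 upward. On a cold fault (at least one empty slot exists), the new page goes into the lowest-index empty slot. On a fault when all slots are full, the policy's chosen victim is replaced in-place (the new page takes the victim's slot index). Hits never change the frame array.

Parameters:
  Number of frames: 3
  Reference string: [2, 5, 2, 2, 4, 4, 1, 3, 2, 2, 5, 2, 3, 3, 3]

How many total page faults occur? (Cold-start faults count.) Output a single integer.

Answer: 5

Derivation:
Step 0: ref 2 → FAULT, frames=[2,-,-]
Step 1: ref 5 → FAULT, frames=[2,5,-]
Step 2: ref 2 → HIT, frames=[2,5,-]
Step 3: ref 2 → HIT, frames=[2,5,-]
Step 4: ref 4 → FAULT, frames=[2,5,4]
Step 5: ref 4 → HIT, frames=[2,5,4]
Step 6: ref 1 → FAULT (evict 4), frames=[2,5,1]
Step 7: ref 3 → FAULT (evict 1), frames=[2,5,3]
Step 8: ref 2 → HIT, frames=[2,5,3]
Step 9: ref 2 → HIT, frames=[2,5,3]
Step 10: ref 5 → HIT, frames=[2,5,3]
Step 11: ref 2 → HIT, frames=[2,5,3]
Step 12: ref 3 → HIT, frames=[2,5,3]
Step 13: ref 3 → HIT, frames=[2,5,3]
Step 14: ref 3 → HIT, frames=[2,5,3]
Total faults: 5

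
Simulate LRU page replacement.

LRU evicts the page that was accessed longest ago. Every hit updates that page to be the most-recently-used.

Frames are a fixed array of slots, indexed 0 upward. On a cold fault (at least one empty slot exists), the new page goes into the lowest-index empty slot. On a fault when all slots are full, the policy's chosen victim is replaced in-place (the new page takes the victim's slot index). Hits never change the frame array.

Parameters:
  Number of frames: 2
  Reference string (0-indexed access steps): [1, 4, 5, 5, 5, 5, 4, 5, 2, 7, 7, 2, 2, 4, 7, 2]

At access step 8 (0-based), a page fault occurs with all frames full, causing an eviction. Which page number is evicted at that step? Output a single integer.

Answer: 4

Derivation:
Step 0: ref 1 -> FAULT, frames=[1,-]
Step 1: ref 4 -> FAULT, frames=[1,4]
Step 2: ref 5 -> FAULT, evict 1, frames=[5,4]
Step 3: ref 5 -> HIT, frames=[5,4]
Step 4: ref 5 -> HIT, frames=[5,4]
Step 5: ref 5 -> HIT, frames=[5,4]
Step 6: ref 4 -> HIT, frames=[5,4]
Step 7: ref 5 -> HIT, frames=[5,4]
Step 8: ref 2 -> FAULT, evict 4, frames=[5,2]
At step 8: evicted page 4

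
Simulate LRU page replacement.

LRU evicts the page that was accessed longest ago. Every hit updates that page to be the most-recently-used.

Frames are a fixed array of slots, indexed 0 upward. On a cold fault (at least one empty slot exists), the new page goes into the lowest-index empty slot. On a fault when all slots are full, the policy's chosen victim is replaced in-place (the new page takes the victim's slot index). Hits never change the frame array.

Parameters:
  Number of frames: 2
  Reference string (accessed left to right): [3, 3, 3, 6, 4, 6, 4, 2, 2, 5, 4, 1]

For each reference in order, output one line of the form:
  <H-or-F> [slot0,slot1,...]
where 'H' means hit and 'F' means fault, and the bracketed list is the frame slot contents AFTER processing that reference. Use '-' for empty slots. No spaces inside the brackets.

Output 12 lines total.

F [3,-]
H [3,-]
H [3,-]
F [3,6]
F [4,6]
H [4,6]
H [4,6]
F [4,2]
H [4,2]
F [5,2]
F [5,4]
F [1,4]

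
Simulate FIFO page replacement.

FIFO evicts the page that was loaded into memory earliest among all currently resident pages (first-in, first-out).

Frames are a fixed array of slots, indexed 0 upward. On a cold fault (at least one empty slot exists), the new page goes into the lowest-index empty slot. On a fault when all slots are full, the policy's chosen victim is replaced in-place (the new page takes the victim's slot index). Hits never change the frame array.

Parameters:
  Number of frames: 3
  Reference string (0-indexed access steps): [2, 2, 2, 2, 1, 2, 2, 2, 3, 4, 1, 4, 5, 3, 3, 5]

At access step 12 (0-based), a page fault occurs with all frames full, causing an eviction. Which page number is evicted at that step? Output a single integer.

Answer: 1

Derivation:
Step 0: ref 2 -> FAULT, frames=[2,-,-]
Step 1: ref 2 -> HIT, frames=[2,-,-]
Step 2: ref 2 -> HIT, frames=[2,-,-]
Step 3: ref 2 -> HIT, frames=[2,-,-]
Step 4: ref 1 -> FAULT, frames=[2,1,-]
Step 5: ref 2 -> HIT, frames=[2,1,-]
Step 6: ref 2 -> HIT, frames=[2,1,-]
Step 7: ref 2 -> HIT, frames=[2,1,-]
Step 8: ref 3 -> FAULT, frames=[2,1,3]
Step 9: ref 4 -> FAULT, evict 2, frames=[4,1,3]
Step 10: ref 1 -> HIT, frames=[4,1,3]
Step 11: ref 4 -> HIT, frames=[4,1,3]
Step 12: ref 5 -> FAULT, evict 1, frames=[4,5,3]
At step 12: evicted page 1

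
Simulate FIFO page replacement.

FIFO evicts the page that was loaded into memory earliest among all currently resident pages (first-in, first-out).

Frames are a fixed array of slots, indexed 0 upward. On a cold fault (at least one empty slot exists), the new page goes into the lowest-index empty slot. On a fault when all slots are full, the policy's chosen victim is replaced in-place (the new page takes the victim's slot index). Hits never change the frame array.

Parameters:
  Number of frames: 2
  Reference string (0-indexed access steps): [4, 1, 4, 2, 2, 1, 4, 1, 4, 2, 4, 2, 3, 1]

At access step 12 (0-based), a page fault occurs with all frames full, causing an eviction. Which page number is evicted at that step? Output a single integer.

Answer: 2

Derivation:
Step 0: ref 4 -> FAULT, frames=[4,-]
Step 1: ref 1 -> FAULT, frames=[4,1]
Step 2: ref 4 -> HIT, frames=[4,1]
Step 3: ref 2 -> FAULT, evict 4, frames=[2,1]
Step 4: ref 2 -> HIT, frames=[2,1]
Step 5: ref 1 -> HIT, frames=[2,1]
Step 6: ref 4 -> FAULT, evict 1, frames=[2,4]
Step 7: ref 1 -> FAULT, evict 2, frames=[1,4]
Step 8: ref 4 -> HIT, frames=[1,4]
Step 9: ref 2 -> FAULT, evict 4, frames=[1,2]
Step 10: ref 4 -> FAULT, evict 1, frames=[4,2]
Step 11: ref 2 -> HIT, frames=[4,2]
Step 12: ref 3 -> FAULT, evict 2, frames=[4,3]
At step 12: evicted page 2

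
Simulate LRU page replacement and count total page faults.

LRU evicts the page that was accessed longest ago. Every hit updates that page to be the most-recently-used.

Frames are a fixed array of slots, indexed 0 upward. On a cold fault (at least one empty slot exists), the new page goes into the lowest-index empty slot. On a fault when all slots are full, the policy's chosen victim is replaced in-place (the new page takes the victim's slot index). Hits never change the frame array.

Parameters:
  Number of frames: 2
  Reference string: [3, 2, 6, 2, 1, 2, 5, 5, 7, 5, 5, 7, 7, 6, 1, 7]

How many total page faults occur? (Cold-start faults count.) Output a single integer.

Answer: 9

Derivation:
Step 0: ref 3 → FAULT, frames=[3,-]
Step 1: ref 2 → FAULT, frames=[3,2]
Step 2: ref 6 → FAULT (evict 3), frames=[6,2]
Step 3: ref 2 → HIT, frames=[6,2]
Step 4: ref 1 → FAULT (evict 6), frames=[1,2]
Step 5: ref 2 → HIT, frames=[1,2]
Step 6: ref 5 → FAULT (evict 1), frames=[5,2]
Step 7: ref 5 → HIT, frames=[5,2]
Step 8: ref 7 → FAULT (evict 2), frames=[5,7]
Step 9: ref 5 → HIT, frames=[5,7]
Step 10: ref 5 → HIT, frames=[5,7]
Step 11: ref 7 → HIT, frames=[5,7]
Step 12: ref 7 → HIT, frames=[5,7]
Step 13: ref 6 → FAULT (evict 5), frames=[6,7]
Step 14: ref 1 → FAULT (evict 7), frames=[6,1]
Step 15: ref 7 → FAULT (evict 6), frames=[7,1]
Total faults: 9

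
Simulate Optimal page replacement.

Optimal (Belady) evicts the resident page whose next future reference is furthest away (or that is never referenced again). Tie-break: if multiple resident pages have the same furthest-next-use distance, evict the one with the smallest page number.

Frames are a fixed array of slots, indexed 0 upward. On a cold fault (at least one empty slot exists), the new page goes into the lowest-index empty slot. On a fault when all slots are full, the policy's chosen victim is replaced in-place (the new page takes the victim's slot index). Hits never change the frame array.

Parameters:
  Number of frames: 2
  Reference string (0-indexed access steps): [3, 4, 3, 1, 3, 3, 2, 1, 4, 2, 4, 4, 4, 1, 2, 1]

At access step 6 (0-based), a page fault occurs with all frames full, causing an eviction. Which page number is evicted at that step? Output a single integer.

Answer: 3

Derivation:
Step 0: ref 3 -> FAULT, frames=[3,-]
Step 1: ref 4 -> FAULT, frames=[3,4]
Step 2: ref 3 -> HIT, frames=[3,4]
Step 3: ref 1 -> FAULT, evict 4, frames=[3,1]
Step 4: ref 3 -> HIT, frames=[3,1]
Step 5: ref 3 -> HIT, frames=[3,1]
Step 6: ref 2 -> FAULT, evict 3, frames=[2,1]
At step 6: evicted page 3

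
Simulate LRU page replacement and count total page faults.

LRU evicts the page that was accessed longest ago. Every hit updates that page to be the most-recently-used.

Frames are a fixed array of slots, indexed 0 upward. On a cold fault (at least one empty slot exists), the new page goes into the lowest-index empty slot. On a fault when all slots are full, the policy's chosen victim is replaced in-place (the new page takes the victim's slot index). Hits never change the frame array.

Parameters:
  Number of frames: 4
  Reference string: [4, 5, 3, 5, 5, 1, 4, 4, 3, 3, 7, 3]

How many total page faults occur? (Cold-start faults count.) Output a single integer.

Step 0: ref 4 → FAULT, frames=[4,-,-,-]
Step 1: ref 5 → FAULT, frames=[4,5,-,-]
Step 2: ref 3 → FAULT, frames=[4,5,3,-]
Step 3: ref 5 → HIT, frames=[4,5,3,-]
Step 4: ref 5 → HIT, frames=[4,5,3,-]
Step 5: ref 1 → FAULT, frames=[4,5,3,1]
Step 6: ref 4 → HIT, frames=[4,5,3,1]
Step 7: ref 4 → HIT, frames=[4,5,3,1]
Step 8: ref 3 → HIT, frames=[4,5,3,1]
Step 9: ref 3 → HIT, frames=[4,5,3,1]
Step 10: ref 7 → FAULT (evict 5), frames=[4,7,3,1]
Step 11: ref 3 → HIT, frames=[4,7,3,1]
Total faults: 5

Answer: 5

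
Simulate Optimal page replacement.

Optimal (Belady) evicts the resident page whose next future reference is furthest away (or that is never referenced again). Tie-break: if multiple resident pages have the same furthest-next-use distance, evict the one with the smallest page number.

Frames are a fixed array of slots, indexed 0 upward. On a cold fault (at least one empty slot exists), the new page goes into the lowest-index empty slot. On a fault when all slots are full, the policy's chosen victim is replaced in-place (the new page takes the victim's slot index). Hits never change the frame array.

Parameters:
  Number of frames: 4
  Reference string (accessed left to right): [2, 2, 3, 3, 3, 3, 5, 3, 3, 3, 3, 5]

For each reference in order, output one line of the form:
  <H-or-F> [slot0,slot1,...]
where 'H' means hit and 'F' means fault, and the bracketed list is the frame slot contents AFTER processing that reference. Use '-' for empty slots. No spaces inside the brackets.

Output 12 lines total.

F [2,-,-,-]
H [2,-,-,-]
F [2,3,-,-]
H [2,3,-,-]
H [2,3,-,-]
H [2,3,-,-]
F [2,3,5,-]
H [2,3,5,-]
H [2,3,5,-]
H [2,3,5,-]
H [2,3,5,-]
H [2,3,5,-]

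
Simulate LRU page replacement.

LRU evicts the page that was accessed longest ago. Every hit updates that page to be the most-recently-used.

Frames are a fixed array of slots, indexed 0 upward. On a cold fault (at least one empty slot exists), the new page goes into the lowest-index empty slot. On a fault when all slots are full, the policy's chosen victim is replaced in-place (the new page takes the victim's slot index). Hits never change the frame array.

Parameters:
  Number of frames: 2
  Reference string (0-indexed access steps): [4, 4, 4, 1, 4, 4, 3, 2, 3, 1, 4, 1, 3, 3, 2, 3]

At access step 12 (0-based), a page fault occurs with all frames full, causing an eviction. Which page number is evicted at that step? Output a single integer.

Answer: 4

Derivation:
Step 0: ref 4 -> FAULT, frames=[4,-]
Step 1: ref 4 -> HIT, frames=[4,-]
Step 2: ref 4 -> HIT, frames=[4,-]
Step 3: ref 1 -> FAULT, frames=[4,1]
Step 4: ref 4 -> HIT, frames=[4,1]
Step 5: ref 4 -> HIT, frames=[4,1]
Step 6: ref 3 -> FAULT, evict 1, frames=[4,3]
Step 7: ref 2 -> FAULT, evict 4, frames=[2,3]
Step 8: ref 3 -> HIT, frames=[2,3]
Step 9: ref 1 -> FAULT, evict 2, frames=[1,3]
Step 10: ref 4 -> FAULT, evict 3, frames=[1,4]
Step 11: ref 1 -> HIT, frames=[1,4]
Step 12: ref 3 -> FAULT, evict 4, frames=[1,3]
At step 12: evicted page 4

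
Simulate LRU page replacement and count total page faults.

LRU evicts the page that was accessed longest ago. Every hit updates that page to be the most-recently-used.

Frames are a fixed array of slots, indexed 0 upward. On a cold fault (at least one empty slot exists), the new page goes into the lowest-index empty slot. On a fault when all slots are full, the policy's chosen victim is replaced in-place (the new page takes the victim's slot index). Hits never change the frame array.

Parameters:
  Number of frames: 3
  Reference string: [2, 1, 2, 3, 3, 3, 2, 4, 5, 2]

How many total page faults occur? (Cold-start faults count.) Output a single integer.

Answer: 5

Derivation:
Step 0: ref 2 → FAULT, frames=[2,-,-]
Step 1: ref 1 → FAULT, frames=[2,1,-]
Step 2: ref 2 → HIT, frames=[2,1,-]
Step 3: ref 3 → FAULT, frames=[2,1,3]
Step 4: ref 3 → HIT, frames=[2,1,3]
Step 5: ref 3 → HIT, frames=[2,1,3]
Step 6: ref 2 → HIT, frames=[2,1,3]
Step 7: ref 4 → FAULT (evict 1), frames=[2,4,3]
Step 8: ref 5 → FAULT (evict 3), frames=[2,4,5]
Step 9: ref 2 → HIT, frames=[2,4,5]
Total faults: 5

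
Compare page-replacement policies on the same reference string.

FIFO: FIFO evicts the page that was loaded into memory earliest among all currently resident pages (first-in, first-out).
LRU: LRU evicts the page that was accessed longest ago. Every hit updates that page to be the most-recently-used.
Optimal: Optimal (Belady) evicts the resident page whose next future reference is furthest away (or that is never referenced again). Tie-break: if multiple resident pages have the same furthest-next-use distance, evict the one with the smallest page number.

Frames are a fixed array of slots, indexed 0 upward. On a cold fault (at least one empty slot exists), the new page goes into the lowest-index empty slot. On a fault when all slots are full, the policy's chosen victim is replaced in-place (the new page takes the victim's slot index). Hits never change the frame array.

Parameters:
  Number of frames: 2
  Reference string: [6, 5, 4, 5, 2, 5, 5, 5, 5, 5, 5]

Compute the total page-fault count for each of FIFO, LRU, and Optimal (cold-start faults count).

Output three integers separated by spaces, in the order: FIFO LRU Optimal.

Answer: 5 4 4

Derivation:
--- FIFO ---
  step 0: ref 6 -> FAULT, frames=[6,-] (faults so far: 1)
  step 1: ref 5 -> FAULT, frames=[6,5] (faults so far: 2)
  step 2: ref 4 -> FAULT, evict 6, frames=[4,5] (faults so far: 3)
  step 3: ref 5 -> HIT, frames=[4,5] (faults so far: 3)
  step 4: ref 2 -> FAULT, evict 5, frames=[4,2] (faults so far: 4)
  step 5: ref 5 -> FAULT, evict 4, frames=[5,2] (faults so far: 5)
  step 6: ref 5 -> HIT, frames=[5,2] (faults so far: 5)
  step 7: ref 5 -> HIT, frames=[5,2] (faults so far: 5)
  step 8: ref 5 -> HIT, frames=[5,2] (faults so far: 5)
  step 9: ref 5 -> HIT, frames=[5,2] (faults so far: 5)
  step 10: ref 5 -> HIT, frames=[5,2] (faults so far: 5)
  FIFO total faults: 5
--- LRU ---
  step 0: ref 6 -> FAULT, frames=[6,-] (faults so far: 1)
  step 1: ref 5 -> FAULT, frames=[6,5] (faults so far: 2)
  step 2: ref 4 -> FAULT, evict 6, frames=[4,5] (faults so far: 3)
  step 3: ref 5 -> HIT, frames=[4,5] (faults so far: 3)
  step 4: ref 2 -> FAULT, evict 4, frames=[2,5] (faults so far: 4)
  step 5: ref 5 -> HIT, frames=[2,5] (faults so far: 4)
  step 6: ref 5 -> HIT, frames=[2,5] (faults so far: 4)
  step 7: ref 5 -> HIT, frames=[2,5] (faults so far: 4)
  step 8: ref 5 -> HIT, frames=[2,5] (faults so far: 4)
  step 9: ref 5 -> HIT, frames=[2,5] (faults so far: 4)
  step 10: ref 5 -> HIT, frames=[2,5] (faults so far: 4)
  LRU total faults: 4
--- Optimal ---
  step 0: ref 6 -> FAULT, frames=[6,-] (faults so far: 1)
  step 1: ref 5 -> FAULT, frames=[6,5] (faults so far: 2)
  step 2: ref 4 -> FAULT, evict 6, frames=[4,5] (faults so far: 3)
  step 3: ref 5 -> HIT, frames=[4,5] (faults so far: 3)
  step 4: ref 2 -> FAULT, evict 4, frames=[2,5] (faults so far: 4)
  step 5: ref 5 -> HIT, frames=[2,5] (faults so far: 4)
  step 6: ref 5 -> HIT, frames=[2,5] (faults so far: 4)
  step 7: ref 5 -> HIT, frames=[2,5] (faults so far: 4)
  step 8: ref 5 -> HIT, frames=[2,5] (faults so far: 4)
  step 9: ref 5 -> HIT, frames=[2,5] (faults so far: 4)
  step 10: ref 5 -> HIT, frames=[2,5] (faults so far: 4)
  Optimal total faults: 4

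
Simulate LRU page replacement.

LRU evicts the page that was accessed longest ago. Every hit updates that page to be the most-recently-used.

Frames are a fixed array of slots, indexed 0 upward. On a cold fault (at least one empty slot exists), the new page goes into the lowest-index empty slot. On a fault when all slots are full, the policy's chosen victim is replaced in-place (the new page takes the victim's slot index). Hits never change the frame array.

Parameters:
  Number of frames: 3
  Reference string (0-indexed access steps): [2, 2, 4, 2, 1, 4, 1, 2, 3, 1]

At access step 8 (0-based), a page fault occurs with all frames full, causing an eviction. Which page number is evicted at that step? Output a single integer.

Step 0: ref 2 -> FAULT, frames=[2,-,-]
Step 1: ref 2 -> HIT, frames=[2,-,-]
Step 2: ref 4 -> FAULT, frames=[2,4,-]
Step 3: ref 2 -> HIT, frames=[2,4,-]
Step 4: ref 1 -> FAULT, frames=[2,4,1]
Step 5: ref 4 -> HIT, frames=[2,4,1]
Step 6: ref 1 -> HIT, frames=[2,4,1]
Step 7: ref 2 -> HIT, frames=[2,4,1]
Step 8: ref 3 -> FAULT, evict 4, frames=[2,3,1]
At step 8: evicted page 4

Answer: 4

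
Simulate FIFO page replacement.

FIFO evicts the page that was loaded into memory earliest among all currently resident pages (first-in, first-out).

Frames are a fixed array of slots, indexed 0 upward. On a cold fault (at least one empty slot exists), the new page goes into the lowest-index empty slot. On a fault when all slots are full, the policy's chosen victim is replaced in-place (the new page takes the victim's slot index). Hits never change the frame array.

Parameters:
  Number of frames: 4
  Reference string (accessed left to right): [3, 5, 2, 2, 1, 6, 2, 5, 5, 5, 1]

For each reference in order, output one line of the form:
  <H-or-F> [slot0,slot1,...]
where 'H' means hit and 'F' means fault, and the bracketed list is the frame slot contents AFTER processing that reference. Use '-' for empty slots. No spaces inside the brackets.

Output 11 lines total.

F [3,-,-,-]
F [3,5,-,-]
F [3,5,2,-]
H [3,5,2,-]
F [3,5,2,1]
F [6,5,2,1]
H [6,5,2,1]
H [6,5,2,1]
H [6,5,2,1]
H [6,5,2,1]
H [6,5,2,1]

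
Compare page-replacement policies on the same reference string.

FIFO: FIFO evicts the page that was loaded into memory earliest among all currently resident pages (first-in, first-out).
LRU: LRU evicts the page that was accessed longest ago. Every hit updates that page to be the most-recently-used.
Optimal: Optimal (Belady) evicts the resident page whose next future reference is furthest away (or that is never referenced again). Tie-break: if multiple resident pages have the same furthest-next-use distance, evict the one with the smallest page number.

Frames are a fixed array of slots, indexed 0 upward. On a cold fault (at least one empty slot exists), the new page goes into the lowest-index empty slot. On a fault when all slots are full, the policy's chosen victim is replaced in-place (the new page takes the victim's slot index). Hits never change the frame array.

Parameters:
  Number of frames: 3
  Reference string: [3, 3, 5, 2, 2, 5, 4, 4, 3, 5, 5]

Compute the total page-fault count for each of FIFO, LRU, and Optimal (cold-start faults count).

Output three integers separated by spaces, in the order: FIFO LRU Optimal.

Answer: 6 5 4

Derivation:
--- FIFO ---
  step 0: ref 3 -> FAULT, frames=[3,-,-] (faults so far: 1)
  step 1: ref 3 -> HIT, frames=[3,-,-] (faults so far: 1)
  step 2: ref 5 -> FAULT, frames=[3,5,-] (faults so far: 2)
  step 3: ref 2 -> FAULT, frames=[3,5,2] (faults so far: 3)
  step 4: ref 2 -> HIT, frames=[3,5,2] (faults so far: 3)
  step 5: ref 5 -> HIT, frames=[3,5,2] (faults so far: 3)
  step 6: ref 4 -> FAULT, evict 3, frames=[4,5,2] (faults so far: 4)
  step 7: ref 4 -> HIT, frames=[4,5,2] (faults so far: 4)
  step 8: ref 3 -> FAULT, evict 5, frames=[4,3,2] (faults so far: 5)
  step 9: ref 5 -> FAULT, evict 2, frames=[4,3,5] (faults so far: 6)
  step 10: ref 5 -> HIT, frames=[4,3,5] (faults so far: 6)
  FIFO total faults: 6
--- LRU ---
  step 0: ref 3 -> FAULT, frames=[3,-,-] (faults so far: 1)
  step 1: ref 3 -> HIT, frames=[3,-,-] (faults so far: 1)
  step 2: ref 5 -> FAULT, frames=[3,5,-] (faults so far: 2)
  step 3: ref 2 -> FAULT, frames=[3,5,2] (faults so far: 3)
  step 4: ref 2 -> HIT, frames=[3,5,2] (faults so far: 3)
  step 5: ref 5 -> HIT, frames=[3,5,2] (faults so far: 3)
  step 6: ref 4 -> FAULT, evict 3, frames=[4,5,2] (faults so far: 4)
  step 7: ref 4 -> HIT, frames=[4,5,2] (faults so far: 4)
  step 8: ref 3 -> FAULT, evict 2, frames=[4,5,3] (faults so far: 5)
  step 9: ref 5 -> HIT, frames=[4,5,3] (faults so far: 5)
  step 10: ref 5 -> HIT, frames=[4,5,3] (faults so far: 5)
  LRU total faults: 5
--- Optimal ---
  step 0: ref 3 -> FAULT, frames=[3,-,-] (faults so far: 1)
  step 1: ref 3 -> HIT, frames=[3,-,-] (faults so far: 1)
  step 2: ref 5 -> FAULT, frames=[3,5,-] (faults so far: 2)
  step 3: ref 2 -> FAULT, frames=[3,5,2] (faults so far: 3)
  step 4: ref 2 -> HIT, frames=[3,5,2] (faults so far: 3)
  step 5: ref 5 -> HIT, frames=[3,5,2] (faults so far: 3)
  step 6: ref 4 -> FAULT, evict 2, frames=[3,5,4] (faults so far: 4)
  step 7: ref 4 -> HIT, frames=[3,5,4] (faults so far: 4)
  step 8: ref 3 -> HIT, frames=[3,5,4] (faults so far: 4)
  step 9: ref 5 -> HIT, frames=[3,5,4] (faults so far: 4)
  step 10: ref 5 -> HIT, frames=[3,5,4] (faults so far: 4)
  Optimal total faults: 4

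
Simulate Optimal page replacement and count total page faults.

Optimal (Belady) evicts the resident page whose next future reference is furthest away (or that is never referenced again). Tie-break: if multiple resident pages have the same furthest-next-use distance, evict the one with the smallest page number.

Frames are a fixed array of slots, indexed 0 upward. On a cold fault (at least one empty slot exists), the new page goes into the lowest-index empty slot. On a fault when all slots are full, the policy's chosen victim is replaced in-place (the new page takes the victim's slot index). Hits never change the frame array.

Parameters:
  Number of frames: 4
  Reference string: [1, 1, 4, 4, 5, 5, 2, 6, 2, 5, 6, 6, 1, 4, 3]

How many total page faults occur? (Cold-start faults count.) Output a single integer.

Step 0: ref 1 → FAULT, frames=[1,-,-,-]
Step 1: ref 1 → HIT, frames=[1,-,-,-]
Step 2: ref 4 → FAULT, frames=[1,4,-,-]
Step 3: ref 4 → HIT, frames=[1,4,-,-]
Step 4: ref 5 → FAULT, frames=[1,4,5,-]
Step 5: ref 5 → HIT, frames=[1,4,5,-]
Step 6: ref 2 → FAULT, frames=[1,4,5,2]
Step 7: ref 6 → FAULT (evict 4), frames=[1,6,5,2]
Step 8: ref 2 → HIT, frames=[1,6,5,2]
Step 9: ref 5 → HIT, frames=[1,6,5,2]
Step 10: ref 6 → HIT, frames=[1,6,5,2]
Step 11: ref 6 → HIT, frames=[1,6,5,2]
Step 12: ref 1 → HIT, frames=[1,6,5,2]
Step 13: ref 4 → FAULT (evict 1), frames=[4,6,5,2]
Step 14: ref 3 → FAULT (evict 2), frames=[4,6,5,3]
Total faults: 7

Answer: 7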